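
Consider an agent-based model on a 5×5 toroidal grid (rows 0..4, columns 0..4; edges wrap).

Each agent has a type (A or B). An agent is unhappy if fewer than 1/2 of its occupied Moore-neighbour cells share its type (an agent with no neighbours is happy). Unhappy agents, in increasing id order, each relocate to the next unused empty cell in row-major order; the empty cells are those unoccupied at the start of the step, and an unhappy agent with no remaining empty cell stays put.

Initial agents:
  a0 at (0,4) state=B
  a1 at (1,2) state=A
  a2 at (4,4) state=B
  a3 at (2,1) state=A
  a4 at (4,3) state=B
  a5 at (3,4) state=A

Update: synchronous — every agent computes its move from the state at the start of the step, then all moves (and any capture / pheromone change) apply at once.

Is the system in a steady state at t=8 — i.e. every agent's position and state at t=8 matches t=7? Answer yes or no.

yes

t=1: a0@(0,4):B a1@(1,2):A a2@(4,4):B a3@(2,1):A a4@(4,3):B a5@(0,0):A
t=2: a0@(0,4):B a1@(1,2):A a2@(4,4):B a3@(2,1):A a4@(4,3):B a5@(0,1):A
t=3: (unchanged — steady state)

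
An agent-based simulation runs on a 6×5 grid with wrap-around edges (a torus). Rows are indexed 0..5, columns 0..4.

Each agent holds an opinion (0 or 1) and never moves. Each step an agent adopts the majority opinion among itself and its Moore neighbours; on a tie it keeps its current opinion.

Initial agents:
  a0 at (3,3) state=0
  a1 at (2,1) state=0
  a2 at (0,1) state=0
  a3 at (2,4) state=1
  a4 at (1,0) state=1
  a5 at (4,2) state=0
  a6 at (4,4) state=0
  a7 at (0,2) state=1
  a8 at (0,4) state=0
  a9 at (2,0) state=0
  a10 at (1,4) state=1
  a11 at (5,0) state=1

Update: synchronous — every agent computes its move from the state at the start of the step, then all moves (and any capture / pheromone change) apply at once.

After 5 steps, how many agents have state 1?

8

t=1: a0@(3,3):0 a1@(2,1):0 a2@(0,1):1 a3@(2,4):1 a4@(1,0):0 a5@(4,2):0 a6@(4,4):0 a7@(0,2):1 a8@(0,4):1 a9@(2,0):1 a10@(1,4):1 a11@(5,0):0
t=2: a0@(3,3):0 a1@(2,1):0 a2@(0,1):1 a3@(2,4):1 a4@(1,0):1 a5@(4,2):0 a6@(4,4):0 a7@(0,2):1 a8@(0,4):1 a9@(2,0):1 a10@(1,4):1 a11@(5,0):0
t=3: a0@(3,3):0 a1@(2,1):1 a2@(0,1):1 a3@(2,4):1 a4@(1,0):1 a5@(4,2):0 a6@(4,4):0 a7@(0,2):1 a8@(0,4):1 a9@(2,0):1 a10@(1,4):1 a11@(5,0):0
t=4: (unchanged — steady state)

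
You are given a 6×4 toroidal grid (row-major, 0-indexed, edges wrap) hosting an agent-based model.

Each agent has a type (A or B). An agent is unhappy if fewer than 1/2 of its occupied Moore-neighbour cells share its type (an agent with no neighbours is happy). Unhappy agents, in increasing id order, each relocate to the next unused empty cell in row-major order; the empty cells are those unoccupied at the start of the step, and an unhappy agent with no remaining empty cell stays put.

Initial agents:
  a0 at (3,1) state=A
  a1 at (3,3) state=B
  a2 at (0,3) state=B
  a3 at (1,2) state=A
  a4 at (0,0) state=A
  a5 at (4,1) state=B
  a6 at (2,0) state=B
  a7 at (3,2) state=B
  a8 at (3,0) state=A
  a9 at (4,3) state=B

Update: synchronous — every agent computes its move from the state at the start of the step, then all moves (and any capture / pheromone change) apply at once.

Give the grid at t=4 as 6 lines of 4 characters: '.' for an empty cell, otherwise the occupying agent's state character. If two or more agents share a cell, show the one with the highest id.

.ABB
AA.B
A...
..BB
...B
....

t=1: a0@(0,1):A a1@(3,3):B a2@(0,2):B a3@(1,0):A a4@(1,1):A a5@(1,3):B a6@(2,1):B a7@(3,2):B a8@(2,2):A a9@(4,3):B
t=2: a0@(0,1):A a1@(3,3):B a2@(0,0):B a3@(1,0):A a4@(1,1):A a5@(0,3):B a6@(1,2):B a7@(3,2):B a8@(2,0):A a9@(4,3):B
t=3: a0@(0,1):A a1@(3,3):B a2@(0,2):B a3@(1,0):A a4@(1,1):A a5@(0,3):B a6@(1,3):B a7@(3,2):B a8@(2,0):A a9@(4,3):B
t=4: (unchanged — steady state)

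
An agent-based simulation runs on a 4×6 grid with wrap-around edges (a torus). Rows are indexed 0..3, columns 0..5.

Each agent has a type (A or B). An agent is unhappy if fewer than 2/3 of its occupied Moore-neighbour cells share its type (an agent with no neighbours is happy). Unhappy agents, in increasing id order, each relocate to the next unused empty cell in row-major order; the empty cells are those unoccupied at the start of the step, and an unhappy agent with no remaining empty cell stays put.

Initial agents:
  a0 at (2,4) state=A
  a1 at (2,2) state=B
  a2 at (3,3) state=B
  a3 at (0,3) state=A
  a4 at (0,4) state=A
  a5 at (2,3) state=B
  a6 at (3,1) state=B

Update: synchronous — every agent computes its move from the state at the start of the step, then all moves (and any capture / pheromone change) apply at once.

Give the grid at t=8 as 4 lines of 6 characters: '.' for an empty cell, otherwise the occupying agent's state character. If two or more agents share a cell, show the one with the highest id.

t=1: a0@(0,0):A a1@(2,2):B a2@(0,1):B a3@(0,2):A a4@(0,5):A a5@(2,3):B a6@(3,1):B
t=2: a0@(0,3):A a1@(2,2):B a2@(0,4):B a3@(1,0):A a4@(0,5):A a5@(2,3):B a6@(1,1):B
t=3: a0@(0,0):A a1@(2,2):B a2@(0,1):B a3@(0,2):A a4@(1,2):A a5@(2,3):B a6@(1,3):B
t=4: a0@(0,3):A a1@(2,2):B a2@(0,4):B a3@(0,5):A a4@(1,0):A a5@(2,3):B a6@(1,1):B
t=5: a0@(0,0):A a1@(2,2):B a2@(0,1):B a3@(0,2):A a4@(1,2):A a5@(2,3):B a6@(1,3):B
t=6: a0@(0,3):A a1@(2,2):B a2@(0,4):B a3@(0,5):A a4@(1,0):A a5@(2,3):B a6@(1,1):B
t=7: a0@(0,0):A a1@(2,2):B a2@(0,1):B a3@(0,2):A a4@(1,2):A a5@(2,3):B a6@(1,3):B
t=8: a0@(0,3):A a1@(2,2):B a2@(0,4):B a3@(0,5):A a4@(1,0):A a5@(2,3):B a6@(1,1):B

...ABA
AB....
..BB..
......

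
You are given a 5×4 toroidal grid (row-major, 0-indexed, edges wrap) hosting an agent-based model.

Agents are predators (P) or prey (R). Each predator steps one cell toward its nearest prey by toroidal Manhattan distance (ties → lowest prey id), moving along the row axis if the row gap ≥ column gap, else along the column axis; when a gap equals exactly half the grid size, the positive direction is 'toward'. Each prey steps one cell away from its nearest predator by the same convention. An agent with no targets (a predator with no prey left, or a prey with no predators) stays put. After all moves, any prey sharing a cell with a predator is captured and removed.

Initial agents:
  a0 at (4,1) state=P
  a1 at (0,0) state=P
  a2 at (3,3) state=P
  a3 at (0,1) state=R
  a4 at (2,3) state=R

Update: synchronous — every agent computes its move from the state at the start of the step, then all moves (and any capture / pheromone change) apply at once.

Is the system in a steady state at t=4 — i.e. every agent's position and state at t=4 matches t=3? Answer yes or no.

no

t=1: a0@(0,1):P a1@(0,1):P a2@(2,3):P a3@(1,1):R a4@(1,3):R
t=2: a0@(1,1):P a1@(1,1):P a2@(1,3):P a3@(2,1):R a4@(0,3):R
t=3: a0@(2,1):P a1@(2,1):P a2@(0,3):P a3@(3,1):R a4@(4,3):R
t=4: a0@(3,1):P a1@(3,1):P a2@(4,3):P a3@(4,1):R a4@(3,3):R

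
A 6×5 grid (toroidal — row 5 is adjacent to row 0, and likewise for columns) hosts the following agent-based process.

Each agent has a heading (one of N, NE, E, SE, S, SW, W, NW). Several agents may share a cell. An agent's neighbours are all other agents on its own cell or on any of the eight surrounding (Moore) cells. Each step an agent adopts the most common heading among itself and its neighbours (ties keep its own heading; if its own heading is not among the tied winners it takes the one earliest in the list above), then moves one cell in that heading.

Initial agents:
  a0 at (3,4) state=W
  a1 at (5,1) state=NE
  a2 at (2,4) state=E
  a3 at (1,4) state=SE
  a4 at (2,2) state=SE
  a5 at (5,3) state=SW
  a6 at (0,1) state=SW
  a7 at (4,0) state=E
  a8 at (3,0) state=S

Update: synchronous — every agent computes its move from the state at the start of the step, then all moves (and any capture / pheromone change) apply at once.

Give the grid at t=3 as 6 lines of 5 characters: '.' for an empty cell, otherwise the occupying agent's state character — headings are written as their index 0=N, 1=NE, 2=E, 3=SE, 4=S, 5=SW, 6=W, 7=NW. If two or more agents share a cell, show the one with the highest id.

t=1: a0@(3,0):E a1@(4,2):NE a2@(2,0):E a3@(2,0):SE a4@(3,3):SE a5@(0,2):SW a6@(1,0):SW a7@(4,1):E a8@(3,1):E
t=2: a0@(3,1):E a1@(4,3):E a2@(2,1):E a3@(2,1):E a4@(4,4):SE a5@(1,1):SW a6@(2,4):SW a7@(4,2):E a8@(3,2):E
t=3: a0@(3,2):E a1@(4,4):E a2@(2,2):E a3@(2,2):E a4@(5,0):SE a5@(1,2):E a6@(3,3):SW a7@(4,3):E a8@(3,3):E

.....
..2..
..2..
..22.
...22
3....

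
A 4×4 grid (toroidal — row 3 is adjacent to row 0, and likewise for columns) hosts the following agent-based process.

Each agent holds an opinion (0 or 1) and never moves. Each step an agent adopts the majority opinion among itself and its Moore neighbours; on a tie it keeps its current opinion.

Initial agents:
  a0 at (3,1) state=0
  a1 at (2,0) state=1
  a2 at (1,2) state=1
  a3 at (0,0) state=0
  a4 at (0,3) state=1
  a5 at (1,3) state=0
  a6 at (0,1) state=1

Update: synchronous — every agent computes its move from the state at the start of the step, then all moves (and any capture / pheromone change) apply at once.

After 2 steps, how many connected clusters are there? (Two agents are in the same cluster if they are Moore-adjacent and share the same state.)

2

t=1: a0@(3,1):0 a1@(2,0):0 a2@(1,2):1 a3@(0,0):0 a4@(0,3):1 a5@(1,3):1 a6@(0,1):1
t=2: a0@(3,1):0 a1@(2,0):0 a2@(1,2):1 a3@(0,0):1 a4@(0,3):1 a5@(1,3):1 a6@(0,1):1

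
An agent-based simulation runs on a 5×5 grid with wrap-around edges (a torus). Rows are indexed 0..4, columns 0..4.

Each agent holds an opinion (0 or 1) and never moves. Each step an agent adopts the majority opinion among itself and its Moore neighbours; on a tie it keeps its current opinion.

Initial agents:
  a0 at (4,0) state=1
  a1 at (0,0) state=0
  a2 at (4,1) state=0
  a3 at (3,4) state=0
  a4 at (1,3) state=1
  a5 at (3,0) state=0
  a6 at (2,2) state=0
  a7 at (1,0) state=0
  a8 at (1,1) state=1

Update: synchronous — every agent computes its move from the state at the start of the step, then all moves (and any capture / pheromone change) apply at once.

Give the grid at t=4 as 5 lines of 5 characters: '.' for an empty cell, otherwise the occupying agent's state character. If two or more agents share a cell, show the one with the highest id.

t=1: a0@(4,0):0 a1@(0,0):0 a2@(4,1):0 a3@(3,4):0 a4@(1,3):1 a5@(3,0):0 a6@(2,2):1 a7@(1,0):0 a8@(1,1):0
t=2: (unchanged — steady state)

0....
00.1.
..1..
0...0
00...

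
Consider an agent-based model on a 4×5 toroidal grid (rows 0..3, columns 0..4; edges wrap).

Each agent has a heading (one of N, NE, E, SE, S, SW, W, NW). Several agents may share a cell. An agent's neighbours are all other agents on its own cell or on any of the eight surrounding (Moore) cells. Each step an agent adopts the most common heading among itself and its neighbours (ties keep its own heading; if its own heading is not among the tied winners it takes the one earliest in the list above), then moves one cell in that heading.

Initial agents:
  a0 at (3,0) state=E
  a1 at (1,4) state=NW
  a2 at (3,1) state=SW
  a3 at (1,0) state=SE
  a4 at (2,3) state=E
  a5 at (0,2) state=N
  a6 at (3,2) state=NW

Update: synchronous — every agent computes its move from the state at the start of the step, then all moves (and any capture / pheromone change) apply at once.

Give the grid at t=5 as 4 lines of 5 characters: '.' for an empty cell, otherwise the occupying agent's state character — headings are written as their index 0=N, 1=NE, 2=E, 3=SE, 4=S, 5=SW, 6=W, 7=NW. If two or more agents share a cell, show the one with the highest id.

t=1: a0@(3,1):E a1@(0,3):NW a2@(0,0):SW a3@(2,1):SE a4@(1,2):NW a5@(3,2):N a6@(2,1):NW
t=2: a0@(3,2):E a1@(3,2):NW a2@(1,4):SW a3@(1,0):NW a4@(0,1):NW a5@(2,1):NW a6@(1,0):NW
t=3: a0@(2,1):NW a1@(2,1):NW a2@(0,3):NW a3@(0,4):NW a4@(3,0):NW a5@(1,0):NW a6@(0,4):NW
t=4: a0@(1,0):NW a1@(1,0):NW a2@(3,2):NW a3@(3,3):NW a4@(2,4):NW a5@(0,4):NW a6@(3,3):NW
t=5: a0@(0,4):NW a1@(0,4):NW a2@(2,1):NW a3@(2,2):NW a4@(1,3):NW a5@(3,3):NW a6@(2,2):NW

....7
...7.
.77..
...7.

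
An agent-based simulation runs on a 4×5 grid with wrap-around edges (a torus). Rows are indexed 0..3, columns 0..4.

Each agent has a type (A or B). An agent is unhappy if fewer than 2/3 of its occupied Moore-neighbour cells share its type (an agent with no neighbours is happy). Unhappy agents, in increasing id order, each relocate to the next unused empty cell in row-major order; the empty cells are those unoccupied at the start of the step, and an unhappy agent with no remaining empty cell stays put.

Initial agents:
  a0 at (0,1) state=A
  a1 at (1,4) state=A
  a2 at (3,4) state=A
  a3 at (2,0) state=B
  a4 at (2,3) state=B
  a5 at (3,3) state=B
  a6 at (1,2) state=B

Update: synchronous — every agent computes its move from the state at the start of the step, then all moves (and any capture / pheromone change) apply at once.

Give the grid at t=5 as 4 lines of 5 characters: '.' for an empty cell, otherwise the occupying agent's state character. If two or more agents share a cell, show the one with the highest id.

t=1: a0@(0,0):A a1@(0,2):A a2@(0,3):A a3@(0,4):B a4@(1,0):B a5@(1,1):B a6@(1,3):B
t=2: a0@(0,1):A a1@(1,2):A a2@(1,4):A a3@(2,0):B a4@(1,0):B a5@(2,1):B a6@(2,2):B
t=3: a0@(0,0):A a1@(0,2):A a2@(0,3):A a3@(2,0):B a4@(0,4):B a5@(2,1):B a6@(1,1):B
t=4: a0@(0,1):A a1@(1,0):A a2@(1,2):A a3@(2,0):B a4@(1,3):B a5@(2,1):B a6@(1,4):B
t=5: a0@(0,1):A a1@(0,0):A a2@(0,2):A a3@(2,0):B a4@(0,3):B a5@(0,4):B a6@(1,4):B

AAABB
....B
B....
.....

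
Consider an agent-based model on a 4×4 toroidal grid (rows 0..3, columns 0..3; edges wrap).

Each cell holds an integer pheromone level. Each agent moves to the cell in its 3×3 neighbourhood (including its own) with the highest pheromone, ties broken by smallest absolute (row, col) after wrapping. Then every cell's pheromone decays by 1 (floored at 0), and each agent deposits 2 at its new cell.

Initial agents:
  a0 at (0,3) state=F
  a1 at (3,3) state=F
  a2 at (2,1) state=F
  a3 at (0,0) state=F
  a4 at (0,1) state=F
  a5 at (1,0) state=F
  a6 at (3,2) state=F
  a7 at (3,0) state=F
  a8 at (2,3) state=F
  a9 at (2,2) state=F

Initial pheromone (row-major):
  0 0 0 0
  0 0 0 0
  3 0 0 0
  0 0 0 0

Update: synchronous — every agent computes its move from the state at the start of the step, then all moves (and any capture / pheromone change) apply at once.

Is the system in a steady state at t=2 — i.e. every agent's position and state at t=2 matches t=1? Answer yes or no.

t=1: a0@(0,0) a1@(2,0) a2@(2,0) a3@(0,0) a4@(0,0) a5@(2,0) a6@(0,1) a7@(2,0) a8@(2,0) a9@(1,1) | pheromone: 6 2 0 0 / 0 2 0 0 / 12 0 0 0 / 0 0 0 0
t=2: a0@(0,0) a1@(2,0) a2@(2,0) a3@(0,0) a4@(0,0) a5@(2,0) a6@(0,0) a7@(2,0) a8@(2,0) a9@(2,0) | pheromone: 13 1 0 0 / 0 1 0 0 / 23 0 0 0 / 0 0 0 0

no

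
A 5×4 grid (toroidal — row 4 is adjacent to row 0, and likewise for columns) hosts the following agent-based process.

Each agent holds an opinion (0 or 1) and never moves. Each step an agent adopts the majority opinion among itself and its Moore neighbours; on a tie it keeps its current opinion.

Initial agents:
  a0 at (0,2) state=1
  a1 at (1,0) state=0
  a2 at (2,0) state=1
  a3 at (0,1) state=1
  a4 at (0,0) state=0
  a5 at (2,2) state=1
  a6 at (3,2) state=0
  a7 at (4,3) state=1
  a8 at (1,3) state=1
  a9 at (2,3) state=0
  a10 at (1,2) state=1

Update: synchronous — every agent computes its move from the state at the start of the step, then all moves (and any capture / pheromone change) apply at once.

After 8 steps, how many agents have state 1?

11

t=1: a0@(0,2):1 a1@(1,0):0 a2@(2,0):1 a3@(0,1):1 a4@(0,0):1 a5@(2,2):1 a6@(3,2):0 a7@(4,3):1 a8@(1,3):1 a9@(2,3):1 a10@(1,2):1
t=2: a0@(0,2):1 a1@(1,0):1 a2@(2,0):1 a3@(0,1):1 a4@(0,0):1 a5@(2,2):1 a6@(3,2):1 a7@(4,3):1 a8@(1,3):1 a9@(2,3):1 a10@(1,2):1
t=3: (unchanged — steady state)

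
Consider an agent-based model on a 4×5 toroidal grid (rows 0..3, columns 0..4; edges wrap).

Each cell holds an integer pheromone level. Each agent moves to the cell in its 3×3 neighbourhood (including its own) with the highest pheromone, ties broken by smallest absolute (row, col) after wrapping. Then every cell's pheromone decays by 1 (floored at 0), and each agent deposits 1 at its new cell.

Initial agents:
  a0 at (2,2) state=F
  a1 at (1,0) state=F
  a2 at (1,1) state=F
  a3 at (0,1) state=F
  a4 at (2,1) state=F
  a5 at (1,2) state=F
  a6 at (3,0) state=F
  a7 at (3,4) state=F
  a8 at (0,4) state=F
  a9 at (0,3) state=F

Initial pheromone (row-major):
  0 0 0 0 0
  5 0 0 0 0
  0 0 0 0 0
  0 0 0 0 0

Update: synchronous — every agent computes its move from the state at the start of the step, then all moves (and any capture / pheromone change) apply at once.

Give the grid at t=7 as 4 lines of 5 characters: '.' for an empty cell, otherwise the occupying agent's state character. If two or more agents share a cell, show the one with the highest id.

t=1: a0@(1,1) a1@(1,0) a2@(1,0) a3@(1,0) a4@(1,0) a5@(0,1) a6@(0,0) a7@(0,0) a8@(1,0) a9@(0,2) | pheromone: 2 1 1 0 0 / 9 1 0 0 0 / 0 0 0 0 0 / 0 0 0 0 0
t=2: a0@(1,0) a1@(1,0) a2@(1,0) a3@(1,0) a4@(1,0) a5@(1,0) a6@(1,0) a7@(1,0) a8@(1,0) a9@(0,1) | pheromone: 1 1 0 0 0 / 17 0 0 0 0 / 0 0 0 0 0 / 0 0 0 0 0
t=3: a0@(1,0) a1@(1,0) a2@(1,0) a3@(1,0) a4@(1,0) a5@(1,0) a6@(1,0) a7@(1,0) a8@(1,0) a9@(1,0) | pheromone: 0 0 0 0 0 / 26 0 0 0 0 / 0 0 0 0 0 / 0 0 0 0 0
t=4: a0@(1,0) a1@(1,0) a2@(1,0) a3@(1,0) a4@(1,0) a5@(1,0) a6@(1,0) a7@(1,0) a8@(1,0) a9@(1,0) | pheromone: 0 0 0 0 0 / 35 0 0 0 0 / 0 0 0 0 0 / 0 0 0 0 0
t=5: a0@(1,0) a1@(1,0) a2@(1,0) a3@(1,0) a4@(1,0) a5@(1,0) a6@(1,0) a7@(1,0) a8@(1,0) a9@(1,0) | pheromone: 0 0 0 0 0 / 44 0 0 0 0 / 0 0 0 0 0 / 0 0 0 0 0
t=6: a0@(1,0) a1@(1,0) a2@(1,0) a3@(1,0) a4@(1,0) a5@(1,0) a6@(1,0) a7@(1,0) a8@(1,0) a9@(1,0) | pheromone: 0 0 0 0 0 / 53 0 0 0 0 / 0 0 0 0 0 / 0 0 0 0 0
t=7: a0@(1,0) a1@(1,0) a2@(1,0) a3@(1,0) a4@(1,0) a5@(1,0) a6@(1,0) a7@(1,0) a8@(1,0) a9@(1,0) | pheromone: 0 0 0 0 0 / 62 0 0 0 0 / 0 0 0 0 0 / 0 0 0 0 0

.....
F....
.....
.....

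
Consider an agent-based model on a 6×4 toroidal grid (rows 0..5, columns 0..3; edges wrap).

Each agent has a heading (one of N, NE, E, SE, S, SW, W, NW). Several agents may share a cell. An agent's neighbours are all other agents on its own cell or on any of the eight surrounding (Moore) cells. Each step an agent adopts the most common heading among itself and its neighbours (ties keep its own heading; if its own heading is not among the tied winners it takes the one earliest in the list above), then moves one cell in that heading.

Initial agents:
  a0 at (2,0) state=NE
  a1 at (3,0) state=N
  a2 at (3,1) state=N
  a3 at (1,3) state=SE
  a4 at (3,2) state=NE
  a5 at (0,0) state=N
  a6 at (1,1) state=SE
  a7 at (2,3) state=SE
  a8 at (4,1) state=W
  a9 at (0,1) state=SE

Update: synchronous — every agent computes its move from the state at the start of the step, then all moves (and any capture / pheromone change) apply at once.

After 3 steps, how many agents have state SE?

10

t=1: a0@(3,1):SE a1@(2,0):N a2@(2,1):N a3@(2,0):SE a4@(2,3):NE a5@(1,1):SE a6@(2,2):SE a7@(3,0):SE a8@(3,1):N a9@(1,2):SE
t=2: a0@(4,2):SE a1@(3,1):SE a2@(3,2):SE a3@(3,1):SE a4@(3,0):SE a5@(2,2):SE a6@(3,3):SE a7@(4,1):SE a8@(4,2):SE a9@(2,3):SE
t=3: a0@(5,3):SE a1@(4,2):SE a2@(4,3):SE a3@(4,2):SE a4@(4,1):SE a5@(3,3):SE a6@(4,0):SE a7@(5,2):SE a8@(5,3):SE a9@(3,0):SE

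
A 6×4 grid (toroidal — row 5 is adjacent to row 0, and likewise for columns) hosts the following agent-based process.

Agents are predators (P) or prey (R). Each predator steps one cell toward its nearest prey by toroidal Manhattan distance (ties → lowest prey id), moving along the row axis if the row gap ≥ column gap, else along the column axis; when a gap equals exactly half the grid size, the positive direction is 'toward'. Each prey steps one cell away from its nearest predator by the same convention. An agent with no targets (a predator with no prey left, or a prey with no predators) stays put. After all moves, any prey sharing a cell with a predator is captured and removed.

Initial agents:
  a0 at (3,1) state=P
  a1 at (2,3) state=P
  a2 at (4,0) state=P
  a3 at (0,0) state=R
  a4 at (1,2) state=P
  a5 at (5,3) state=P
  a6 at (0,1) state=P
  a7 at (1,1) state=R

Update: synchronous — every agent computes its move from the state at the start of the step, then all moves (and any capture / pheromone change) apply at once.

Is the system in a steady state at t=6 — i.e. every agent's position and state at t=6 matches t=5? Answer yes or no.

yes

t=1: a0@(2,1):P a1@(1,3):P a2@(5,0):P a4@(1,1):P a5@(0,3):P a6@(0,0):P a7@(1,0):R
t=2: a0@(1,1):P a1@(1,0):P a2@(0,0):P a4@(1,0):P a5@(1,3):P a6@(1,0):P
t=3: (unchanged — steady state)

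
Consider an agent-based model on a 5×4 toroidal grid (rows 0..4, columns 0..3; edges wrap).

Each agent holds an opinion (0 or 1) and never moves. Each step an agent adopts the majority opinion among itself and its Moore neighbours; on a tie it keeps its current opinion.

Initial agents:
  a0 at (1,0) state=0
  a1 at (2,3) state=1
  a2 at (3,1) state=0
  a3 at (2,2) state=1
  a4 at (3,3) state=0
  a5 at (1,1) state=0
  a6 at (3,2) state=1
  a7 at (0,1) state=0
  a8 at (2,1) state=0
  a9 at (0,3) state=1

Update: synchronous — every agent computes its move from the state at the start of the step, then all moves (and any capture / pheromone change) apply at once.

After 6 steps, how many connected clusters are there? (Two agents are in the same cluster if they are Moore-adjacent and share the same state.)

t=1: a0@(1,0):0 a1@(2,3):1 a2@(3,1):0 a3@(2,2):0 a4@(3,3):1 a5@(1,1):0 a6@(3,2):1 a7@(0,1):0 a8@(2,1):0 a9@(0,3):1
t=2: (unchanged — steady state)

3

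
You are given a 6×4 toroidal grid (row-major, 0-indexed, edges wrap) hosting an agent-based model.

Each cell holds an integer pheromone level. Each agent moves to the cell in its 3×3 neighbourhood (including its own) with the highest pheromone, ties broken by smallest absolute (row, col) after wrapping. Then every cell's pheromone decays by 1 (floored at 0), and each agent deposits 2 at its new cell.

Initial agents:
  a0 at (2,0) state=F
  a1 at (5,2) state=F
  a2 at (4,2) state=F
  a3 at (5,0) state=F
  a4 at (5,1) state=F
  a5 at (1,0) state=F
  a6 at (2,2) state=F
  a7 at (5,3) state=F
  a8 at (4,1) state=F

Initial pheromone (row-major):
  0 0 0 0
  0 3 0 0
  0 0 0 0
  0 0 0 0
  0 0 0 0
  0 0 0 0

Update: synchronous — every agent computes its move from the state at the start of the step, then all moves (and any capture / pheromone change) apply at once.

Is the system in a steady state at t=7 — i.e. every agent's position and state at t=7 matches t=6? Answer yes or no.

yes

t=1: a0@(1,1) a1@(0,1) a2@(3,1) a3@(0,0) a4@(0,0) a5@(1,1) a6@(1,1) a7@(0,0) a8@(3,0) | pheromone: 6 2 0 0 / 0 8 0 0 / 0 0 0 0 / 2 2 0 0 / 0 0 0 0 / 0 0 0 0
t=2: a0@(1,1) a1@(1,1) a2@(3,0) a3@(1,1) a4@(1,1) a5@(1,1) a6@(1,1) a7@(1,1) a8@(3,0) | pheromone: 5 1 0 0 / 0 21 0 0 / 0 0 0 0 / 5 1 0 0 / 0 0 0 0 / 0 0 0 0
t=3: a0@(1,1) a1@(1,1) a2@(3,0) a3@(1,1) a4@(1,1) a5@(1,1) a6@(1,1) a7@(1,1) a8@(3,0) | pheromone: 4 0 0 0 / 0 34 0 0 / 0 0 0 0 / 8 0 0 0 / 0 0 0 0 / 0 0 0 0
t=4: a0@(1,1) a1@(1,1) a2@(3,0) a3@(1,1) a4@(1,1) a5@(1,1) a6@(1,1) a7@(1,1) a8@(3,0) | pheromone: 3 0 0 0 / 0 47 0 0 / 0 0 0 0 / 11 0 0 0 / 0 0 0 0 / 0 0 0 0
t=5: a0@(1,1) a1@(1,1) a2@(3,0) a3@(1,1) a4@(1,1) a5@(1,1) a6@(1,1) a7@(1,1) a8@(3,0) | pheromone: 2 0 0 0 / 0 60 0 0 / 0 0 0 0 / 14 0 0 0 / 0 0 0 0 / 0 0 0 0
t=6: a0@(1,1) a1@(1,1) a2@(3,0) a3@(1,1) a4@(1,1) a5@(1,1) a6@(1,1) a7@(1,1) a8@(3,0) | pheromone: 1 0 0 0 / 0 73 0 0 / 0 0 0 0 / 17 0 0 0 / 0 0 0 0 / 0 0 0 0
t=7: a0@(1,1) a1@(1,1) a2@(3,0) a3@(1,1) a4@(1,1) a5@(1,1) a6@(1,1) a7@(1,1) a8@(3,0) | pheromone: 0 0 0 0 / 0 86 0 0 / 0 0 0 0 / 20 0 0 0 / 0 0 0 0 / 0 0 0 0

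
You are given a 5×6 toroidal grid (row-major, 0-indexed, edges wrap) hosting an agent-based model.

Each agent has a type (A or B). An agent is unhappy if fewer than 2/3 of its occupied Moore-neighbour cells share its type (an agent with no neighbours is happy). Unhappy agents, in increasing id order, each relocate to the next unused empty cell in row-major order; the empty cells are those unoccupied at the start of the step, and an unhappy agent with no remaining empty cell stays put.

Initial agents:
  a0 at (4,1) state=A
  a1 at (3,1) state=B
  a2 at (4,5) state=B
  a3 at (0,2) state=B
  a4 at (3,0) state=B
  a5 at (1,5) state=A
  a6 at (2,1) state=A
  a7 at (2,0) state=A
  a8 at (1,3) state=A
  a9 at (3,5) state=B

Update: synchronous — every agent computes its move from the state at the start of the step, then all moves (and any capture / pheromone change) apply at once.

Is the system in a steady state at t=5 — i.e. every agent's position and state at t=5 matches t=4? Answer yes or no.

t=1: a0@(0,0):A a1@(0,1):B a2@(4,5):B a3@(0,3):B a4@(0,4):B a5@(1,5):A a6@(0,5):A a7@(1,0):A a8@(1,1):A a9@(3,5):B
t=2: a0@(0,0):A a1@(0,2):B a2@(1,2):B a3@(0,3):B a4@(1,3):B a5@(1,5):A a6@(1,4):A a7@(1,0):A a8@(1,1):A a9@(3,5):B
t=3: a0@(0,0):A a1@(0,2):B a2@(1,2):B a3@(0,3):B a4@(1,3):B a5@(1,5):A a6@(0,1):A a7@(1,0):A a8@(0,4):A a9@(3,5):B
t=4: a0@(0,0):A a1@(0,2):B a2@(1,2):B a3@(0,3):B a4@(1,3):B a5@(1,5):A a6@(0,5):A a7@(1,0):A a8@(1,1):A a9@(3,5):B
t=5: a0@(0,0):A a1@(0,2):B a2@(1,2):B a3@(0,3):B a4@(1,3):B a5@(1,5):A a6@(0,5):A a7@(1,0):A a8@(0,1):A a9@(3,5):B

no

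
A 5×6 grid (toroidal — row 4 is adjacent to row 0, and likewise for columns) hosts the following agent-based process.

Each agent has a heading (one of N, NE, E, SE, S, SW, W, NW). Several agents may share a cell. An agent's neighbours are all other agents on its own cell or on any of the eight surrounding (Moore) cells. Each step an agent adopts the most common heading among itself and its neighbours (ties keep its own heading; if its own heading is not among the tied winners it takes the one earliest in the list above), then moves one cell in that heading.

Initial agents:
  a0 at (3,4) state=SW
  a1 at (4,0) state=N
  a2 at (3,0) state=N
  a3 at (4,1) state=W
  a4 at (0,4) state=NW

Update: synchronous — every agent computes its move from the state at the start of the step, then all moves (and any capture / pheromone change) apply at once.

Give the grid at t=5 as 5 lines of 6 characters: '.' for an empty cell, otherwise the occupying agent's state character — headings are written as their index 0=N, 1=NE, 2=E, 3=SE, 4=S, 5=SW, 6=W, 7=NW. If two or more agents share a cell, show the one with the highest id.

.0....
......
......
0.....
00....

t=1: a0@(4,3):SW a1@(3,0):N a2@(2,0):N a3@(3,1):N a4@(4,3):NW
t=2: a0@(0,2):SW a1@(2,0):N a2@(1,0):N a3@(2,1):N a4@(3,2):NW
t=3: a0@(1,1):SW a1@(1,0):N a2@(0,0):N a3@(1,1):N a4@(2,1):NW
t=4: a0@(0,1):N a1@(0,0):N a2@(4,0):N a3@(0,1):N a4@(1,1):N
t=5: a0@(4,1):N a1@(4,0):N a2@(3,0):N a3@(4,1):N a4@(0,1):N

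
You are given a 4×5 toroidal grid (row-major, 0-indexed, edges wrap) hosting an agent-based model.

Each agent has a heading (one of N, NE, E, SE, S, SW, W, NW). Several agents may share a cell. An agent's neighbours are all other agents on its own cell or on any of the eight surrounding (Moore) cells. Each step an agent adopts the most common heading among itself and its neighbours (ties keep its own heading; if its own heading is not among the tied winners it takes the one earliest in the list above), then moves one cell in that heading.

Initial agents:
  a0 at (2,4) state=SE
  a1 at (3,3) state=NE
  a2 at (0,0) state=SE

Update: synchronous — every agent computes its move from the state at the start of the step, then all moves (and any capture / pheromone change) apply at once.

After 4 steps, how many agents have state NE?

t=1: a0@(3,0):SE a1@(2,4):NE a2@(1,1):SE
t=2: a0@(0,1):SE a1@(1,0):NE a2@(2,2):SE
t=3: a0@(1,2):SE a1@(0,1):NE a2@(3,3):SE
t=4: a0@(2,3):SE a1@(3,2):NE a2@(0,4):SE

1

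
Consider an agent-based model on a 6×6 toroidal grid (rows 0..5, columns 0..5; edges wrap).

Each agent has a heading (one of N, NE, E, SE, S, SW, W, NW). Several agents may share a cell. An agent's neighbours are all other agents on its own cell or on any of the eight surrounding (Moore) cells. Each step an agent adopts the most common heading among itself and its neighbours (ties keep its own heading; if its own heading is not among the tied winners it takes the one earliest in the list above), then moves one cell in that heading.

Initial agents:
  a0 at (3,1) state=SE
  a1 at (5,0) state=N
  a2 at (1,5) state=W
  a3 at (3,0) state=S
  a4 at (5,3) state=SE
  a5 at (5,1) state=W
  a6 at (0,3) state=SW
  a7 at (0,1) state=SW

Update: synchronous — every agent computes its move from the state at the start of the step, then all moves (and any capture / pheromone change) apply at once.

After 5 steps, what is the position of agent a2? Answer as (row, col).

(1, 0)

t=1: a0@(4,2):SE a1@(4,0):N a2@(1,4):W a3@(4,0):S a4@(0,4):SE a5@(5,0):W a6@(1,2):SW a7@(1,0):SW
t=2: a0@(5,3):SE a1@(3,0):N a2@(1,3):W a3@(5,0):S a4@(1,5):SE a5@(5,5):W a6@(2,1):SW a7@(2,5):SW
t=3: a0@(0,4):SE a1@(4,5):SW a2@(1,2):W a3@(0,0):S a4@(2,0):SE a5@(5,4):W a6@(3,0):SW a7@(3,4):SW
t=4: a0@(1,5):SE a1@(5,4):SW a2@(1,1):W a3@(1,0):S a4@(3,1):SE a5@(5,3):W a6@(4,5):SW a7@(4,3):SW
t=5: a0@(2,0):SE a1@(0,3):SW a2@(1,0):W a3@(2,0):S a4@(4,2):SE a5@(0,2):SW a6@(5,4):SW a7@(5,2):SW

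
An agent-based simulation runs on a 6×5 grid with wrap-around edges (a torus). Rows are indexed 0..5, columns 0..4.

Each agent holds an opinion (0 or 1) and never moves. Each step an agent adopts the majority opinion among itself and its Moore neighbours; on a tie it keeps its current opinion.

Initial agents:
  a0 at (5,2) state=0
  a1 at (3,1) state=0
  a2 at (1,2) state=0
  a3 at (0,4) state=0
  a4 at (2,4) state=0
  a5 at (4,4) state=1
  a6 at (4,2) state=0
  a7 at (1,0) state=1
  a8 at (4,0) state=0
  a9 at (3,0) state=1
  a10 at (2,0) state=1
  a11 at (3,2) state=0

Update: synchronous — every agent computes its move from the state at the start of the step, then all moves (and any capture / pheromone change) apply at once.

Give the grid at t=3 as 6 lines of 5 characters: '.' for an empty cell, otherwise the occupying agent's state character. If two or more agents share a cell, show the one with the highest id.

t=1: a0@(5,2):0 a1@(3,1):0 a2@(1,2):0 a3@(0,4):0 a4@(2,4):1 a5@(4,4):1 a6@(4,2):0 a7@(1,0):1 a8@(4,0):0 a9@(3,0):1 a10@(2,0):1 a11@(3,2):0
t=2: (unchanged — steady state)

....0
1.0..
1...1
100..
0.0.1
..0..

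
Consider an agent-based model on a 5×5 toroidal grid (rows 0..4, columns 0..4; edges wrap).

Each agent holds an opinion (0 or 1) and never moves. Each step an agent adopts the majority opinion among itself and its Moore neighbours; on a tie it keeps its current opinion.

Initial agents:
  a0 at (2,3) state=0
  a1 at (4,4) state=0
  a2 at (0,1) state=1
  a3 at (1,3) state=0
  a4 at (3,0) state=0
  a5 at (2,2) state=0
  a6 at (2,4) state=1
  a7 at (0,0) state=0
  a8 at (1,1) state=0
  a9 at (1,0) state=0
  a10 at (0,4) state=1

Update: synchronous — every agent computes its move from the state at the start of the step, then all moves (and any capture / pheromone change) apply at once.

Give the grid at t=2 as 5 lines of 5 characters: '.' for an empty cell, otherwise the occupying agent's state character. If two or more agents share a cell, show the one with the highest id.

t=1: a0@(2,3):0 a1@(4,4):0 a2@(0,1):0 a3@(1,3):0 a4@(3,0):0 a5@(2,2):0 a6@(2,4):0 a7@(0,0):0 a8@(1,1):0 a9@(1,0):0 a10@(0,4):0
t=2: (unchanged — steady state)

00..0
00.0.
..000
0....
....0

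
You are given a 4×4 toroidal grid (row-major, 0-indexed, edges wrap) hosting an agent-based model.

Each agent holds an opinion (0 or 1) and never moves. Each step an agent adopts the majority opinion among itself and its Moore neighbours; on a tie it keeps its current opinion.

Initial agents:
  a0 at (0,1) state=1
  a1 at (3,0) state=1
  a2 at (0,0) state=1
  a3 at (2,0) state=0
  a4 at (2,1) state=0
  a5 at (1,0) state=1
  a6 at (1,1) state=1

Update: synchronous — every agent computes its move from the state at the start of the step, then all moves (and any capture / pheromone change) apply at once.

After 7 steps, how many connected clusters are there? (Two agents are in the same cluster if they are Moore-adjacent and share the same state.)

t=1: a0@(0,1):1 a1@(3,0):1 a2@(0,0):1 a3@(2,0):1 a4@(2,1):1 a5@(1,0):1 a6@(1,1):1
t=2: (unchanged — steady state)

1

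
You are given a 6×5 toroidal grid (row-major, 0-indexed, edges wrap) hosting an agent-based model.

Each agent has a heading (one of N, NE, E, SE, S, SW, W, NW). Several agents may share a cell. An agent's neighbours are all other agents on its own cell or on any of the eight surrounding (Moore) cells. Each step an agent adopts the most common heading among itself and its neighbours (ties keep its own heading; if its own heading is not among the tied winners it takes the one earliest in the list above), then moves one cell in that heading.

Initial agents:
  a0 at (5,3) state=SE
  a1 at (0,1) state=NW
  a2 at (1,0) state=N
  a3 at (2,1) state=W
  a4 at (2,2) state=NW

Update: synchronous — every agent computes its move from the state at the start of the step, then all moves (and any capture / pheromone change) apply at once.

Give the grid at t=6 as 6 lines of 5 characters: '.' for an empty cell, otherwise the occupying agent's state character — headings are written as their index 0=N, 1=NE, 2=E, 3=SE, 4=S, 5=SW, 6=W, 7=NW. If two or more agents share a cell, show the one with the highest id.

7....
7....
.7...
.....
.....
.....

t=1: a0@(0,4):SE a1@(5,0):NW a2@(0,0):N a3@(2,0):W a4@(1,1):NW
t=2: a0@(1,0):SE a1@(4,4):NW a2@(5,4):NW a3@(2,4):W a4@(0,0):NW
t=3: a0@(2,1):SE a1@(3,3):NW a2@(4,3):NW a3@(2,3):W a4@(5,4):NW
t=4: a0@(3,2):SE a1@(2,2):NW a2@(3,2):NW a3@(2,2):W a4@(4,3):NW
t=5: a0@(2,1):NW a1@(1,1):NW a2@(2,1):NW a3@(1,1):NW a4@(3,2):NW
t=6: a0@(1,0):NW a1@(0,0):NW a2@(1,0):NW a3@(0,0):NW a4@(2,1):NW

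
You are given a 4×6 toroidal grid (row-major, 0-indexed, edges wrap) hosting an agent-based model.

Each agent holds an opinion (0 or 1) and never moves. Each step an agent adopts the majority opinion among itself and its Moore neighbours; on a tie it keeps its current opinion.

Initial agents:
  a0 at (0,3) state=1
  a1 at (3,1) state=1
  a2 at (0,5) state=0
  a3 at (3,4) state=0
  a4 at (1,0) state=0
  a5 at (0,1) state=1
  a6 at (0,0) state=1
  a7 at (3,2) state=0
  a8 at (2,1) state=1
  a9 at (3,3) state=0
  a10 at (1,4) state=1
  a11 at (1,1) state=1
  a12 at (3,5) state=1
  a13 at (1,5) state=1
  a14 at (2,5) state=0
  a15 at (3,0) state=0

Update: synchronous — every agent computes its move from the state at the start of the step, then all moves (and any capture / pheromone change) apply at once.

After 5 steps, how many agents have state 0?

t=1: a0@(0,3):0 a1@(3,1):1 a2@(0,5):0 a3@(3,4):0 a4@(1,0):1 a5@(0,1):1 a6@(0,0):1 a7@(3,2):1 a8@(2,1):1 a9@(3,3):0 a10@(1,4):1 a11@(1,1):1 a12@(3,5):0 a13@(1,5):1 a14@(2,5):0 a15@(3,0):1
t=2: a0@(0,3):0 a1@(3,1):1 a2@(0,5):1 a3@(3,4):0 a4@(1,0):1 a5@(0,1):1 a6@(0,0):1 a7@(3,2):1 a8@(2,1):1 a9@(3,3):0 a10@(1,4):0 a11@(1,1):1 a12@(3,5):0 a13@(1,5):1 a14@(2,5):1 a15@(3,0):1
t=3: a0@(0,3):0 a1@(3,1):1 a2@(0,5):1 a3@(3,4):0 a4@(1,0):1 a5@(0,1):1 a6@(0,0):1 a7@(3,2):1 a8@(2,1):1 a9@(3,3):0 a10@(1,4):1 a11@(1,1):1 a12@(3,5):1 a13@(1,5):1 a14@(2,5):1 a15@(3,0):1
t=4: (unchanged — steady state)

3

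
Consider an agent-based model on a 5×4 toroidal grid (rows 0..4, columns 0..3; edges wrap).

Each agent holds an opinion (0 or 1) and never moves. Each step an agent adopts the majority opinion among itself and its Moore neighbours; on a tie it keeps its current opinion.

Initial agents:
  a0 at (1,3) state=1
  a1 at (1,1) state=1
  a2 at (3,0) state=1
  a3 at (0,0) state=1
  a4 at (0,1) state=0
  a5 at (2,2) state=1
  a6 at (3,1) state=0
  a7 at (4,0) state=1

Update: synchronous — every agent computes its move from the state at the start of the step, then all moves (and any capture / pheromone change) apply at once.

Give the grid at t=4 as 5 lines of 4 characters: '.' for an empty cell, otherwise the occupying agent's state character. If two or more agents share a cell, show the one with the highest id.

t=1: a0@(1,3):1 a1@(1,1):1 a2@(3,0):1 a3@(0,0):1 a4@(0,1):1 a5@(2,2):1 a6@(3,1):1 a7@(4,0):1
t=2: (unchanged — steady state)

11..
.1.1
..1.
11..
1...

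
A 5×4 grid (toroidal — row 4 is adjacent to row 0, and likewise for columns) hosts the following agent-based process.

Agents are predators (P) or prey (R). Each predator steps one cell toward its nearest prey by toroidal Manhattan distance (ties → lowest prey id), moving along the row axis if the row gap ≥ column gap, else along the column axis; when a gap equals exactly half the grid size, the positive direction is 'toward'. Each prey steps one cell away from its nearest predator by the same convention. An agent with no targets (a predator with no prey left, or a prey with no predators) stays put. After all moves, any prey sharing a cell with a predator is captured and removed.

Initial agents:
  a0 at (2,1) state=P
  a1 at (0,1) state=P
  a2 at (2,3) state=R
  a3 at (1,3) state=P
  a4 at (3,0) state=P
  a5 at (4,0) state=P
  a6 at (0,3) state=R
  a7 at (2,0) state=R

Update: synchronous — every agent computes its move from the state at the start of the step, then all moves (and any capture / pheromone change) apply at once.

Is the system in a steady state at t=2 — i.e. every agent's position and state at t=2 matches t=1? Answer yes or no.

no

t=1: a0@(2,0):P a1@(0,2):P a2@(3,3):R a3@(2,3):P a4@(2,0):P a5@(0,0):P a6@(4,3):R
t=2: a0@(3,0):P a1@(4,2):P a2@(4,3):R a3@(3,3):P a4@(3,0):P a5@(4,0):P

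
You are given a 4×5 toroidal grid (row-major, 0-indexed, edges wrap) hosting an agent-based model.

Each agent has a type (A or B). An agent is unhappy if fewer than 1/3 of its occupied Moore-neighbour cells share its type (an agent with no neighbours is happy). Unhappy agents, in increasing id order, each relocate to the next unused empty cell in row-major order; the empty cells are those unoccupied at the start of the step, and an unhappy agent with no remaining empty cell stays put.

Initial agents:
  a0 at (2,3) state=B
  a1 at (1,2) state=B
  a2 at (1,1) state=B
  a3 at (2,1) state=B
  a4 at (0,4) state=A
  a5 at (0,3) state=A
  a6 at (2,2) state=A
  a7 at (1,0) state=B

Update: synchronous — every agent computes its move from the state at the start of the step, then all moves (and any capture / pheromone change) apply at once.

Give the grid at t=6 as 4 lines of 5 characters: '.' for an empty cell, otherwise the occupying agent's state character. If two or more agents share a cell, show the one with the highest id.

t=1: a0@(2,3):B a1@(1,2):B a2@(1,1):B a3@(2,1):B a4@(0,4):A a5@(0,3):A a6@(0,0):A a7@(1,0):B
t=2: (unchanged — steady state)

A..AA
BBB..
.B.B.
.....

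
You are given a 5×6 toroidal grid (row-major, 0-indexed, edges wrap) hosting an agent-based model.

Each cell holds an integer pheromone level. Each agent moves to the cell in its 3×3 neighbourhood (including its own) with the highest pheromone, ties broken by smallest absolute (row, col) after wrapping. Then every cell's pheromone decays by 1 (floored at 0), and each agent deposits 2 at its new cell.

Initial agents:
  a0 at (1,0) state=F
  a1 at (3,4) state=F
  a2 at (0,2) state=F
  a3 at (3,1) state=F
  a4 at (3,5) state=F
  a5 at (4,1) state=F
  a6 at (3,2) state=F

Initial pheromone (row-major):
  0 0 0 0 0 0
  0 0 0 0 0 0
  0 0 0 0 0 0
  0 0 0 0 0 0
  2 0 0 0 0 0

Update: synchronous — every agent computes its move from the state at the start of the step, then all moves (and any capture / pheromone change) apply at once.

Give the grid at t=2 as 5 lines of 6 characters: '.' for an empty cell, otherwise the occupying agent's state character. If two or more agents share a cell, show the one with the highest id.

t=1: a0@(0,0) a1@(2,3) a2@(0,1) a3@(4,0) a4@(4,0) a5@(4,0) a6@(2,1) | pheromone: 2 2 0 0 0 0 / 0 0 0 0 0 0 / 0 2 0 2 0 0 / 0 0 0 0 0 0 / 7 0 0 0 0 0
t=2: a0@(4,0) a1@(2,3) a2@(4,0) a3@(4,0) a4@(4,0) a5@(4,0) a6@(2,1) | pheromone: 1 1 0 0 0 0 / 0 0 0 0 0 0 / 0 3 0 3 0 0 / 0 0 0 0 0 0 / 16 0 0 0 0 0

......
......
.F.F..
......
F.....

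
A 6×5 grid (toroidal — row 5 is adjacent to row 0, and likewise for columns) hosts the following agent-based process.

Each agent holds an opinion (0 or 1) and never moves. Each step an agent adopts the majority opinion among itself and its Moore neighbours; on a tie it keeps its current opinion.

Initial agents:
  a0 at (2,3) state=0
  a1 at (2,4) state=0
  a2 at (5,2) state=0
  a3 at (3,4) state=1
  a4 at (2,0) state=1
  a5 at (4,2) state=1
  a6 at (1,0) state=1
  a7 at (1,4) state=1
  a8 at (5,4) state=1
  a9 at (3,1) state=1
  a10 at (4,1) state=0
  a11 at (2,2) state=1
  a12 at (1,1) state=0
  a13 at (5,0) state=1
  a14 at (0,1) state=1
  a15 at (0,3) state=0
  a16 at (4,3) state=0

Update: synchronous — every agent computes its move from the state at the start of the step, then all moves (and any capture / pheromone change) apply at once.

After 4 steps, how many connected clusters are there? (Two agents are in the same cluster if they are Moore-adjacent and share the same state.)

2

t=1: a0@(2,3):1 a1@(2,4):1 a2@(5,2):0 a3@(3,4):0 a4@(2,0):1 a5@(4,2):0 a6@(1,0):1 a7@(1,4):1 a8@(5,4):1 a9@(3,1):1 a10@(4,1):1 a11@(2,2):1 a12@(1,1):1 a13@(5,0):1 a14@(0,1):1 a15@(0,3):0 a16@(4,3):1
t=2: a0@(2,3):1 a1@(2,4):1 a2@(5,2):0 a3@(3,4):1 a4@(2,0):1 a5@(4,2):1 a6@(1,0):1 a7@(1,4):1 a8@(5,4):1 a9@(3,1):1 a10@(4,1):1 a11@(2,2):1 a12@(1,1):1 a13@(5,0):1 a14@(0,1):1 a15@(0,3):0 a16@(4,3):0
t=3: a0@(2,3):1 a1@(2,4):1 a2@(5,2):0 a3@(3,4):1 a4@(2,0):1 a5@(4,2):1 a6@(1,0):1 a7@(1,4):1 a8@(5,4):1 a9@(3,1):1 a10@(4,1):1 a11@(2,2):1 a12@(1,1):1 a13@(5,0):1 a14@(0,1):1 a15@(0,3):0 a16@(4,3):1
t=4: a0@(2,3):1 a1@(2,4):1 a2@(5,2):1 a3@(3,4):1 a4@(2,0):1 a5@(4,2):1 a6@(1,0):1 a7@(1,4):1 a8@(5,4):1 a9@(3,1):1 a10@(4,1):1 a11@(2,2):1 a12@(1,1):1 a13@(5,0):1 a14@(0,1):1 a15@(0,3):0 a16@(4,3):1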